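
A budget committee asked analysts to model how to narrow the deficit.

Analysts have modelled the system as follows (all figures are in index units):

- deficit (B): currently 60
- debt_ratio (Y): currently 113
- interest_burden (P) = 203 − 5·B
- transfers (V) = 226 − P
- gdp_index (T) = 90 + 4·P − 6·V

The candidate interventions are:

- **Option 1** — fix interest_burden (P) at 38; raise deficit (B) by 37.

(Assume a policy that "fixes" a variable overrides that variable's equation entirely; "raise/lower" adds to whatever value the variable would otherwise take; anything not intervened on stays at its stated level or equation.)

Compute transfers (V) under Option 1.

188

Option 1 (P := 38, B + 37):
  B = 60 + 37 = 97
  P = 38
  V = 226 − 38 = 188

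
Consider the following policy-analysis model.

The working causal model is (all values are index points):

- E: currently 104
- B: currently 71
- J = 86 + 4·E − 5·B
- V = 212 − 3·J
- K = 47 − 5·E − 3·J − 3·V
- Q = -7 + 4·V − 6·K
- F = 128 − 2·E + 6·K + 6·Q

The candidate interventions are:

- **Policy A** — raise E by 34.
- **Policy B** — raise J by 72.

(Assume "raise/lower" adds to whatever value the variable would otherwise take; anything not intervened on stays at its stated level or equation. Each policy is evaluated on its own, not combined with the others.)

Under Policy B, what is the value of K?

Policy B (J + 72):
  E = 104
  B = 71
  J = 86 + 4·104 − 5·71 (+72 from intervention) = 219
  V = 212 − 3·219 = -445
  K = 47 − 5·104 − 3·219 − 3·(-445) = 205

205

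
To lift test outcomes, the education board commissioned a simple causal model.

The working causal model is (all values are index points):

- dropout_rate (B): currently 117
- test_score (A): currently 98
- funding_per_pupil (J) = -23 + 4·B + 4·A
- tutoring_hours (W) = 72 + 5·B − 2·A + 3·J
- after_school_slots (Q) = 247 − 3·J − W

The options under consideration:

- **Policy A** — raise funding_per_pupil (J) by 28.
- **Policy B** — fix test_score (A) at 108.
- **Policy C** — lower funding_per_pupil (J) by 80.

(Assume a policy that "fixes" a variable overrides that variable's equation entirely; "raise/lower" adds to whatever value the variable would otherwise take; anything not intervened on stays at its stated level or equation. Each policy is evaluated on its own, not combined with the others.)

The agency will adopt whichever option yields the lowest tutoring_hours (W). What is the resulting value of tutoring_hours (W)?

Policy A (J + 28):
  B = 117
  A = 98
  J = -23 + 4·117 + 4·98 (+28 from intervention) = 865
  W = 72 + 5·117 − 2·98 + 3·865 = 3056
Policy B (A := 108):
  B = 117
  A = 108
  J = -23 + 4·117 + 4·108 = 877
  W = 72 + 5·117 − 2·108 + 3·877 = 3072
Policy C (J − 80):
  B = 117
  A = 98
  J = -23 + 4·117 + 4·98 (−80 from intervention) = 757
  W = 72 + 5·117 − 2·98 + 3·757 = 2732
Comparing — Policy A: W=3056, Policy B: W=3072, Policy C: W=2732. Lowest is 2732 (Policy C).

2732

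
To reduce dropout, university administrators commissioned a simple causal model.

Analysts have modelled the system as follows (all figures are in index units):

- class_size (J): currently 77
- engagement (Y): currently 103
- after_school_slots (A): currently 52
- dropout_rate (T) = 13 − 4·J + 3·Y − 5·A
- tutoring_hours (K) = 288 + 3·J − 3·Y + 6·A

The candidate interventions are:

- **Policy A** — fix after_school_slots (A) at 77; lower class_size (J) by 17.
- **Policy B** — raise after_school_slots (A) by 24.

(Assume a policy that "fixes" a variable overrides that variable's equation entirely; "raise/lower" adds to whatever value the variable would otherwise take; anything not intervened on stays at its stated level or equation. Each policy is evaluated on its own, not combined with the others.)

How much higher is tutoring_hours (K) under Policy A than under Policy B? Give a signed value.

-45

Policy A (A := 77, J − 17):
  J = 77 − 17 = 60
  Y = 103
  A = 77
  K = 288 + 3·60 − 3·103 + 6·77 = 621
Policy B (A + 24):
  J = 77
  Y = 103
  A = 52 + 24 = 76
  K = 288 + 3·77 − 3·103 + 6·76 = 666
K: 621 − 666 = -45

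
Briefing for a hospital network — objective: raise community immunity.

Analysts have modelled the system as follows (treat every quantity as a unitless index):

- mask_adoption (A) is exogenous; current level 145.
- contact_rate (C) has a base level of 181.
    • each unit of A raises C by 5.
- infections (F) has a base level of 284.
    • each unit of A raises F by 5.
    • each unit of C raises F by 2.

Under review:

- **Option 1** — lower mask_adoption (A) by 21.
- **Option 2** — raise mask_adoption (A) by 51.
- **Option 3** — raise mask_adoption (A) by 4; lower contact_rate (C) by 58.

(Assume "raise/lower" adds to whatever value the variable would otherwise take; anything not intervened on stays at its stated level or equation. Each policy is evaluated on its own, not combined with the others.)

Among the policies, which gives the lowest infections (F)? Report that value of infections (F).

Option 1 (A − 21):
  A = 145 − 21 = 124
  C = 181 + 5·124 = 801
  F = 284 + 5·124 + 2·801 = 2506
Option 2 (A + 51):
  A = 145 + 51 = 196
  C = 181 + 5·196 = 1161
  F = 284 + 5·196 + 2·1161 = 3586
Option 3 (A + 4, C − 58):
  A = 145 + 4 = 149
  C = 181 + 5·149 (−58 from intervention) = 868
  F = 284 + 5·149 + 2·868 = 2765
Comparing — Option 1: F=2506, Option 2: F=3586, Option 3: F=2765. Lowest is 2506 (Option 1).

2506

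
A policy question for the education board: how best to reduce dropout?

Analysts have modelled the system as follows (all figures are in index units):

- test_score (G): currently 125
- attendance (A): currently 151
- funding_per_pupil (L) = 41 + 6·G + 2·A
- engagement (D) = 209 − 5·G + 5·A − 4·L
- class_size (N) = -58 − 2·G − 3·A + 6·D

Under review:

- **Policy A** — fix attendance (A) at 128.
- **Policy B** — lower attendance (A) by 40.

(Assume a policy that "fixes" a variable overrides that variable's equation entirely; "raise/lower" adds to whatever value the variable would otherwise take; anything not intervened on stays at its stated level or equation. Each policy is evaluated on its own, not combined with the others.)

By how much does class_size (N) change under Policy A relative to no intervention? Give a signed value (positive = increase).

483

Baseline:
  G = 125
  A = 151
  L = 41 + 6·125 + 2·151 = 1093
  D = 209 − 5·125 + 5·151 − 4·1093 = -4033
  N = -58 − 2·125 − 3·151 + 6·(-4033) = -24959
Policy A (A := 128):
  G = 125
  A = 128
  L = 41 + 6·125 + 2·128 = 1047
  D = 209 − 5·125 + 5·128 − 4·1047 = -3964
  N = -58 − 2·125 − 3·128 + 6·(-3964) = -24476
Change in N: -24476 − (-24959) = 483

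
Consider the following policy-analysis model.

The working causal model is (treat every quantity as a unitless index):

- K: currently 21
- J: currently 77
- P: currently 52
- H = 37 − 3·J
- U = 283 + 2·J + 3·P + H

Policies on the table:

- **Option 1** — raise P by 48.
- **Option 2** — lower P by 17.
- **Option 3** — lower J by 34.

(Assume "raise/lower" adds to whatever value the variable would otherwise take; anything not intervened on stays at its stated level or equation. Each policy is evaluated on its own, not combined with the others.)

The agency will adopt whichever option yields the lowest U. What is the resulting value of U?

Option 1 (P + 48):
  J = 77
  P = 52 + 48 = 100
  H = 37 − 3·77 = -194
  U = 283 + 2·77 + 3·100 + (-194) = 543
Option 2 (P − 17):
  J = 77
  P = 52 − 17 = 35
  H = 37 − 3·77 = -194
  U = 283 + 2·77 + 3·35 + (-194) = 348
Option 3 (J − 34):
  J = 77 − 34 = 43
  P = 52
  H = 37 − 3·43 = -92
  U = 283 + 2·43 + 3·52 + (-92) = 433
Comparing — Option 1: U=543, Option 2: U=348, Option 3: U=433. Lowest is 348 (Option 2).

348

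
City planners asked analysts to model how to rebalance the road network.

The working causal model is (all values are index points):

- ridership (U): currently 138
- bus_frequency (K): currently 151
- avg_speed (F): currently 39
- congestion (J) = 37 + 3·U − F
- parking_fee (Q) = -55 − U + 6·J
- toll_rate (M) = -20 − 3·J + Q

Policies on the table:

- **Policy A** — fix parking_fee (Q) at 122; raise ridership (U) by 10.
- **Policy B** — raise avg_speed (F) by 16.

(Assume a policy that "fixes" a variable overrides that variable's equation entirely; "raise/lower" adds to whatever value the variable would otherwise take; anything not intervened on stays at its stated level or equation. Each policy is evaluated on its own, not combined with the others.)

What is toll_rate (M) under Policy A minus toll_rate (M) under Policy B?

Policy A (Q := 122, U + 10):
  U = 138 + 10 = 148
  F = 39
  J = 37 + 3·148 − 39 = 442
  Q = 122
  M = -20 − 3·442 + 122 = -1224
Policy B (F + 16):
  U = 138
  F = 39 + 16 = 55
  J = 37 + 3·138 − 55 = 396
  Q = -55 − 138 + 6·396 = 2183
  M = -20 − 3·396 + 2183 = 975
M: -1224 − 975 = -2199

-2199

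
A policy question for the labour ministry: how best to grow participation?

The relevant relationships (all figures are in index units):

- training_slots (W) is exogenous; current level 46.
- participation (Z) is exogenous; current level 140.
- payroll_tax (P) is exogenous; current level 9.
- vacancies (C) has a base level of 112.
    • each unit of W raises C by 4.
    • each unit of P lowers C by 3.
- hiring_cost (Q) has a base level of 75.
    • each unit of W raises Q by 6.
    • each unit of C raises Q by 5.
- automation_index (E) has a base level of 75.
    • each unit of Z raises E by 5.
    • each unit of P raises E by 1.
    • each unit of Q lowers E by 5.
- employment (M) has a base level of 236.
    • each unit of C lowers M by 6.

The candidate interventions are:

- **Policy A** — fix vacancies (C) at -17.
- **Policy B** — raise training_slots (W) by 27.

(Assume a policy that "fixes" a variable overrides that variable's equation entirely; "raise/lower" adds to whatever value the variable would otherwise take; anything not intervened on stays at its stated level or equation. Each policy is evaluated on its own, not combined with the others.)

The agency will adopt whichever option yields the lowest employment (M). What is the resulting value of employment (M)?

Policy A (C := -17):
  W = 46
  P = 9
  C = -17
  M = 236 − 6·(-17) = 338
Policy B (W + 27):
  W = 46 + 27 = 73
  P = 9
  C = 112 + 4·73 − 3·9 = 377
  M = 236 − 6·377 = -2026
Comparing — Policy A: M=338, Policy B: M=-2026. Lowest is -2026 (Policy B).

-2026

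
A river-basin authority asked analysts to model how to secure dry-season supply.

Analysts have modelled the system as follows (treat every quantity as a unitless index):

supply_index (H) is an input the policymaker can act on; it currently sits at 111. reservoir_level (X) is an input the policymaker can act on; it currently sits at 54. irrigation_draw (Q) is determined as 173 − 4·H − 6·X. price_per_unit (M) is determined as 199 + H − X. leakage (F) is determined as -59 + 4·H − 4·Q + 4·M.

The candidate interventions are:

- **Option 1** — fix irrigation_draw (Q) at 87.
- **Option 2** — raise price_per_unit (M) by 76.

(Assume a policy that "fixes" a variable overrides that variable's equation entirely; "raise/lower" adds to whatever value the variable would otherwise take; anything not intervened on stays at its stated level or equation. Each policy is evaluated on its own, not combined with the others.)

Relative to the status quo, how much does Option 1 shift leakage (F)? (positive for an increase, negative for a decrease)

-2728

Baseline:
  H = 111
  X = 54
  Q = 173 − 4·111 − 6·54 = -595
  M = 199 + 111 − 54 = 256
  F = -59 + 4·111 − 4·(-595) + 4·256 = 3789
Option 1 (Q := 87):
  H = 111
  X = 54
  Q = 87
  M = 199 + 111 − 54 = 256
  F = -59 + 4·111 − 4·87 + 4·256 = 1061
Change in F: 1061 − 3789 = -2728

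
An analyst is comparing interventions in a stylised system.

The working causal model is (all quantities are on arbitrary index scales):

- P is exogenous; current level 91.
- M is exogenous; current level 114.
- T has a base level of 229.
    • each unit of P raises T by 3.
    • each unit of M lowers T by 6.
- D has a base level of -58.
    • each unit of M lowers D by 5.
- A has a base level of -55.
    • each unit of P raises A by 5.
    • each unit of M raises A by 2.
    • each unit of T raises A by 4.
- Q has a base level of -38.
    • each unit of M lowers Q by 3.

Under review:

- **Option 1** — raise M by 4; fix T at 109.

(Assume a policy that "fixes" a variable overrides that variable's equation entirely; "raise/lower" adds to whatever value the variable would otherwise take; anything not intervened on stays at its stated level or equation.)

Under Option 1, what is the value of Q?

-392

Option 1 (M + 4, T := 109):
  M = 114 + 4 = 118
  Q = -38 − 3·118 = -392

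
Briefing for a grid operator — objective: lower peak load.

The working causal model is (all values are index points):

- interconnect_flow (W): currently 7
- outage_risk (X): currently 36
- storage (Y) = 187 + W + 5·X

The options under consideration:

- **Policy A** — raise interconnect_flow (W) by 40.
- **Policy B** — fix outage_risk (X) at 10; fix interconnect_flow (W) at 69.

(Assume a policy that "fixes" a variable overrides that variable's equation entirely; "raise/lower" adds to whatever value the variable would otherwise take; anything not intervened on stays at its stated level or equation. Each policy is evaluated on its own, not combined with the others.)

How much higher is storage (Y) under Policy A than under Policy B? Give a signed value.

108

Policy A (W + 40):
  W = 7 + 40 = 47
  X = 36
  Y = 187 + 47 + 5·36 = 414
Policy B (X := 10, W := 69):
  W = 69
  X = 10
  Y = 187 + 69 + 5·10 = 306
Y: 414 − 306 = 108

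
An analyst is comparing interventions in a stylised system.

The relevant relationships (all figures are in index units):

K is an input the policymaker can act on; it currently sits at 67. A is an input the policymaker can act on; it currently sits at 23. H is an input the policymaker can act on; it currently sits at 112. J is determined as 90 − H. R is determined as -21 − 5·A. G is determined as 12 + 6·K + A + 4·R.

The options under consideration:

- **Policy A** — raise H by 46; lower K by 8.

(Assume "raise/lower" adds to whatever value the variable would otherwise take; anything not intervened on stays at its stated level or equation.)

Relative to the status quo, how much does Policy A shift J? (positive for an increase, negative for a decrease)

Baseline:
  H = 112
  J = 90 − 112 = -22
Policy A (H + 46, K − 8):
  H = 112 + 46 = 158
  J = 90 − 158 = -68
Change in J: -68 − (-22) = -46

-46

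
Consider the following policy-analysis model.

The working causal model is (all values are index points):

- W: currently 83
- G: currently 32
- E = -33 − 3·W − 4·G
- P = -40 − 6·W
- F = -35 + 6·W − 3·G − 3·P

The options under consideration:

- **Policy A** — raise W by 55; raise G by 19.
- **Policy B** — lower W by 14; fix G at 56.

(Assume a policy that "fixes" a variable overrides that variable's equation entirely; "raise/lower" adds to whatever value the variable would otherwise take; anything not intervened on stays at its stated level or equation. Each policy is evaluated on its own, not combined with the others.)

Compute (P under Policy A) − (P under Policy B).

-414

Policy A (W + 55, G + 19):
  W = 83 + 55 = 138
  P = -40 − 6·138 = -868
Policy B (W − 14, G := 56):
  W = 83 − 14 = 69
  P = -40 − 6·69 = -454
P: -868 − (-454) = -414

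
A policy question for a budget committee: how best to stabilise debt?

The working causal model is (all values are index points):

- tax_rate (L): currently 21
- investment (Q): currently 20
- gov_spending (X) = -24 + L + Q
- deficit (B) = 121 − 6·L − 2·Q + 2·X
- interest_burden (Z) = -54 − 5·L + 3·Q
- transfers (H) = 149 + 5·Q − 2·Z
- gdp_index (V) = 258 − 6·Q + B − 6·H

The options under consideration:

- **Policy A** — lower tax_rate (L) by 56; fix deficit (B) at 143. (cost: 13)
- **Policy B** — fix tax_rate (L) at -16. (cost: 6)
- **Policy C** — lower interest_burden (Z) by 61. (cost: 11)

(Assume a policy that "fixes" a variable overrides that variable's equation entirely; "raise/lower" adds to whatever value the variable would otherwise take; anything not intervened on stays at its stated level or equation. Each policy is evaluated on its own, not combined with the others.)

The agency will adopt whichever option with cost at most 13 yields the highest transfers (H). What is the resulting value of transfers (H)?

569

Policy A (L − 56, B := 143):
  L = 21 − 56 = -35
  Q = 20
  Z = -54 − 5·(-35) + 3·20 = 181
  H = 149 + 5·20 − 2·181 = -113
Policy B (L := -16):
  L = -16
  Q = 20
  Z = -54 − 5·(-16) + 3·20 = 86
  H = 149 + 5·20 − 2·86 = 77
Policy C (Z − 61):
  L = 21
  Q = 20
  Z = -54 − 5·21 + 3·20 (−61 from intervention) = -160
  H = 149 + 5·20 − 2·(-160) = 569
Comparing — Policy A: H=-113, Policy B: H=77, Policy C: H=569. Highest is 569 (Policy C).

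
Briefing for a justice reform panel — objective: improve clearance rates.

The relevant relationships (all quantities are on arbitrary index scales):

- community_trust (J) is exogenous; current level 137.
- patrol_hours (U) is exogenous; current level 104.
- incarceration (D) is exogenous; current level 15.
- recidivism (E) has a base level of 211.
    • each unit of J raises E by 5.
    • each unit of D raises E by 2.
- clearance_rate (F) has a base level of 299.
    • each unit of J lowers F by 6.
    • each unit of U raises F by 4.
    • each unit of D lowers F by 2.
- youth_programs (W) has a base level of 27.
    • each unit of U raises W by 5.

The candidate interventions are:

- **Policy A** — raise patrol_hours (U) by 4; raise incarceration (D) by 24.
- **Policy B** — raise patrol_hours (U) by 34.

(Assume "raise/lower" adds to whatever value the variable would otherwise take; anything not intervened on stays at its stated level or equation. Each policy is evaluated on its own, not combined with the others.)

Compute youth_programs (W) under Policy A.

Policy A (U + 4, D + 24):
  U = 104 + 4 = 108
  W = 27 + 5·108 = 567

567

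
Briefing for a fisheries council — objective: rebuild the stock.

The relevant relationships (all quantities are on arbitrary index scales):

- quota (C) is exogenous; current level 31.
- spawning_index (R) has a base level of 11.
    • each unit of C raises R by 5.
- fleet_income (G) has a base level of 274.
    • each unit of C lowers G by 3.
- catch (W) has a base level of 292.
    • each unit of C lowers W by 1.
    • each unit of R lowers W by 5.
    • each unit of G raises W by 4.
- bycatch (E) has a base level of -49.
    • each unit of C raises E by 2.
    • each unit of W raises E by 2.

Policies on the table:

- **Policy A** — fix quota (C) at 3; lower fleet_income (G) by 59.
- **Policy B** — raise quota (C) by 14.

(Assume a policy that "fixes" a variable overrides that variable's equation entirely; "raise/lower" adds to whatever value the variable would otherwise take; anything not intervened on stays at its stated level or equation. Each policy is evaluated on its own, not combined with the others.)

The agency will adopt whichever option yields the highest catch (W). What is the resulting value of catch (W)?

983

Policy A (C := 3, G − 59):
  C = 3
  R = 11 + 5·3 = 26
  G = 274 − 3·3 (−59 from intervention) = 206
  W = 292 − 3 − 5·26 + 4·206 = 983
Policy B (C + 14):
  C = 31 + 14 = 45
  R = 11 + 5·45 = 236
  G = 274 − 3·45 = 139
  W = 292 − 45 − 5·236 + 4·139 = -377
Comparing — Policy A: W=983, Policy B: W=-377. Highest is 983 (Policy A).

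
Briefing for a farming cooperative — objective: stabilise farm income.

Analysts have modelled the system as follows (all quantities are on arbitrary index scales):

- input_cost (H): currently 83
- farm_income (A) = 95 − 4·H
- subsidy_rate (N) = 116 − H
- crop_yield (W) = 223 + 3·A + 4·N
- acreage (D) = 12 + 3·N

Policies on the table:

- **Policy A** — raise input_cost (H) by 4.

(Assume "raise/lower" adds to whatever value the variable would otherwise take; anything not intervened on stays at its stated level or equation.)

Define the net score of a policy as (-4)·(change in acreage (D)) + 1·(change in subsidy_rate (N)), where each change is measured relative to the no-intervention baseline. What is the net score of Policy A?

Baseline:
  H = 83
  N = 116 − 83 = 33
  D = 12 + 3·33 = 111
Policy A (H + 4):
  H = 83 + 4 = 87
  N = 116 − 87 = 29
  D = 12 + 3·29 = 99
ΔD = 99 − 111 = -12; ΔN = 29 − 33 = -4
Score = (-4)·(-12) + 1·(-4) = 44

44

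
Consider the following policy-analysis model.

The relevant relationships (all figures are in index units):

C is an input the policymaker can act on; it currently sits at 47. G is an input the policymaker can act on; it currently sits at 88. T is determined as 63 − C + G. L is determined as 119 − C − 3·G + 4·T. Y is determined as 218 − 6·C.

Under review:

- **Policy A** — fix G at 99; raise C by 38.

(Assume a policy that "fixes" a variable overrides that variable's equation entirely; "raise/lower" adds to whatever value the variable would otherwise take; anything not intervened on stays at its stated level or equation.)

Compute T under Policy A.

Policy A (G := 99, C + 38):
  C = 47 + 38 = 85
  G = 99
  T = 63 − 85 + 99 = 77

77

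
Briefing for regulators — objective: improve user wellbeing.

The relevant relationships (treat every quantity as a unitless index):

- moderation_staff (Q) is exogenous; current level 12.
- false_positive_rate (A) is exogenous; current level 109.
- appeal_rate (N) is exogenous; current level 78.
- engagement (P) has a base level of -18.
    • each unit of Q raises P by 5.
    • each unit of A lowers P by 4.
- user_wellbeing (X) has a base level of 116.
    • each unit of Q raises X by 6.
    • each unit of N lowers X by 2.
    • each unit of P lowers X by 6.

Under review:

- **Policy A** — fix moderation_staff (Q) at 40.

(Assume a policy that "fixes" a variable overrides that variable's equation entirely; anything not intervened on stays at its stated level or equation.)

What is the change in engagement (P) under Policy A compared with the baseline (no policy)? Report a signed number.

Baseline:
  Q = 12
  A = 109
  P = -18 + 5·12 − 4·109 = -394
Policy A (Q := 40):
  Q = 40
  A = 109
  P = -18 + 5·40 − 4·109 = -254
Change in P: -254 − (-394) = 140

140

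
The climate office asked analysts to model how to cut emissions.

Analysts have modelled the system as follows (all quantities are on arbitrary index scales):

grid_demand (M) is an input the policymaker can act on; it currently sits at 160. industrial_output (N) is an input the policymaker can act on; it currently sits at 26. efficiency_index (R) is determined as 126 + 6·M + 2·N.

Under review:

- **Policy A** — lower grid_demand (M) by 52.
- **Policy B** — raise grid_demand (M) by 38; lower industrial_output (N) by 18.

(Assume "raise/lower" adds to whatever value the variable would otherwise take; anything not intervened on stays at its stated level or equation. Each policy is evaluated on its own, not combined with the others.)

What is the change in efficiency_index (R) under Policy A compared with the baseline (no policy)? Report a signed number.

Baseline:
  M = 160
  N = 26
  R = 126 + 6·160 + 2·26 = 1138
Policy A (M − 52):
  M = 160 − 52 = 108
  N = 26
  R = 126 + 6·108 + 2·26 = 826
Change in R: 826 − 1138 = -312

-312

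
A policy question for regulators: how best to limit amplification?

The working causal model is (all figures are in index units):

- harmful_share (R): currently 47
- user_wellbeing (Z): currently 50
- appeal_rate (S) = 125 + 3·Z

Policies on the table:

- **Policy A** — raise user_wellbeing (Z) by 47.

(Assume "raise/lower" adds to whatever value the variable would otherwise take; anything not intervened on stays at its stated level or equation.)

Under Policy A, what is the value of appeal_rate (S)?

416

Policy A (Z + 47):
  Z = 50 + 47 = 97
  S = 125 + 3·97 = 416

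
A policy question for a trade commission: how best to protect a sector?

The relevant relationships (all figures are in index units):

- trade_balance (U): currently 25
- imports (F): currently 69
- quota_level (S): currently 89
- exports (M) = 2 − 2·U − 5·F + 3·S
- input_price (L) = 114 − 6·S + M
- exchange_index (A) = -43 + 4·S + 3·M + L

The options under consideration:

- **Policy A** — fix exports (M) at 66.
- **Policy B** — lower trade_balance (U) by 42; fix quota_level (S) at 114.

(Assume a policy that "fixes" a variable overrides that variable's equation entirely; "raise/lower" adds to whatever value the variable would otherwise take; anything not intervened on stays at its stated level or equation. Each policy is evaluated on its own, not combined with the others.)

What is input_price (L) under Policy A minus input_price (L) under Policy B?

183

Policy A (M := 66):
  U = 25
  F = 69
  S = 89
  M = 66
  L = 114 − 6·89 + 66 = -354
Policy B (U − 42, S := 114):
  U = 25 − 42 = -17
  F = 69
  S = 114
  M = 2 − 2·(-17) − 5·69 + 3·114 = 33
  L = 114 − 6·114 + 33 = -537
L: -354 − (-537) = 183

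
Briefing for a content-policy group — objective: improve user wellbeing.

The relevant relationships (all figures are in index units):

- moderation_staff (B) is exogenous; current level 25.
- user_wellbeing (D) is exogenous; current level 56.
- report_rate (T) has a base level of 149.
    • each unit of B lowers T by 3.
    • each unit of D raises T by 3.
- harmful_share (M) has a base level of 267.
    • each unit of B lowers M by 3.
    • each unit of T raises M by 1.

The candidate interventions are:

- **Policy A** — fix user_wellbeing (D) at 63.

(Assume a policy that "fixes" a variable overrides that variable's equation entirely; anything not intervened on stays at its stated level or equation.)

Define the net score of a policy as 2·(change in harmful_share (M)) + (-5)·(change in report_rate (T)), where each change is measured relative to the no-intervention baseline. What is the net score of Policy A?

Baseline:
  B = 25
  D = 56
  T = 149 − 3·25 + 3·56 = 242
  M = 267 − 3·25 + 242 = 434
Policy A (D := 63):
  B = 25
  D = 63
  T = 149 − 3·25 + 3·63 = 263
  M = 267 − 3·25 + 263 = 455
ΔM = 455 − 434 = 21; ΔT = 263 − 242 = 21
Score = 2·21 + (-5)·21 = -63

-63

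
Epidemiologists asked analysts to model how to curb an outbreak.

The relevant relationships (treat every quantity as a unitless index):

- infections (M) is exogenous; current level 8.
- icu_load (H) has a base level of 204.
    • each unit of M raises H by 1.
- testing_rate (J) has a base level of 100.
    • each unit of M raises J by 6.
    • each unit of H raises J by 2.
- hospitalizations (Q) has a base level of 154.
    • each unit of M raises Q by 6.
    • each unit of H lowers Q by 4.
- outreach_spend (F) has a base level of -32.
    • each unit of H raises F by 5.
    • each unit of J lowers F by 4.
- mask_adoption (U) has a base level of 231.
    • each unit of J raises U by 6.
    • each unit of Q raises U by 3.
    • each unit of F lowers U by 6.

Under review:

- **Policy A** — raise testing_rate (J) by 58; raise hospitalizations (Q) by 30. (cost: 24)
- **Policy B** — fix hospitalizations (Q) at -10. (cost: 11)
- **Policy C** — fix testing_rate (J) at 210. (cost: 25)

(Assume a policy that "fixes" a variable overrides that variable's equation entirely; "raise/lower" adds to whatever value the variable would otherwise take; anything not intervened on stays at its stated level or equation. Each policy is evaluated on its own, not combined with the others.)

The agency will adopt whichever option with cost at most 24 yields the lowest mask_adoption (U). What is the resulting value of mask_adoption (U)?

11115

Policy A (J + 58, Q + 30):
  M = 8
  H = 204 + 8 = 212
  J = 100 + 6·8 + 2·212 (+58 from intervention) = 630
  Q = 154 + 6·8 − 4·212 (+30 from intervention) = -616
  F = -32 + 5·212 − 4·630 = -1492
  U = 231 + 6·630 + 3·(-616) − 6·(-1492) = 11115
Policy B (Q := -10):
  M = 8
  H = 204 + 8 = 212
  J = 100 + 6·8 + 2·212 = 572
  Q = -10
  F = -32 + 5·212 − 4·572 = -1260
  U = 231 + 6·572 + 3·(-10) − 6·(-1260) = 11193
Comparing — Policy A: U=11115, Policy B: U=11193. Lowest is 11115 (Policy A).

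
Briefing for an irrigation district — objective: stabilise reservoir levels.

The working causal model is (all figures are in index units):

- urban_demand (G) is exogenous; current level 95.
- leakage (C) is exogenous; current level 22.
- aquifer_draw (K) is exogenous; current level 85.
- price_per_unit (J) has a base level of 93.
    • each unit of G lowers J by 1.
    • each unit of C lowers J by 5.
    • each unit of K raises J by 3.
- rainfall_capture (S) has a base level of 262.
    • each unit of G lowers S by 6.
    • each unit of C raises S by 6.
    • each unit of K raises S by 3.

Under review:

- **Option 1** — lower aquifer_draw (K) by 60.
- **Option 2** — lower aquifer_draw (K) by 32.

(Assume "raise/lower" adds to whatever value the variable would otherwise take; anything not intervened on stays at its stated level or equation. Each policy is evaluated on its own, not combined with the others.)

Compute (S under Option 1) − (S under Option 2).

Option 1 (K − 60):
  G = 95
  C = 22
  K = 85 − 60 = 25
  S = 262 − 6·95 + 6·22 + 3·25 = -101
Option 2 (K − 32):
  G = 95
  C = 22
  K = 85 − 32 = 53
  S = 262 − 6·95 + 6·22 + 3·53 = -17
S: -101 − (-17) = -84

-84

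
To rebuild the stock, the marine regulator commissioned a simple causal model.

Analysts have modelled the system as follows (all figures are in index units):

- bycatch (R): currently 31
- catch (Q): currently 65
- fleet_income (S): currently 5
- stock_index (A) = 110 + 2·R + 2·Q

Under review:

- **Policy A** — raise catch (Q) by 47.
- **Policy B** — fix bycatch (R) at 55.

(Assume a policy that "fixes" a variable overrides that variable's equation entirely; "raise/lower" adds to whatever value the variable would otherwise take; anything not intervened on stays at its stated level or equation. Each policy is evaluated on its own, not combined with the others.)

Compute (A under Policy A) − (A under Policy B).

46

Policy A (Q + 47):
  R = 31
  Q = 65 + 47 = 112
  A = 110 + 2·31 + 2·112 = 396
Policy B (R := 55):
  R = 55
  Q = 65
  A = 110 + 2·55 + 2·65 = 350
A: 396 − 350 = 46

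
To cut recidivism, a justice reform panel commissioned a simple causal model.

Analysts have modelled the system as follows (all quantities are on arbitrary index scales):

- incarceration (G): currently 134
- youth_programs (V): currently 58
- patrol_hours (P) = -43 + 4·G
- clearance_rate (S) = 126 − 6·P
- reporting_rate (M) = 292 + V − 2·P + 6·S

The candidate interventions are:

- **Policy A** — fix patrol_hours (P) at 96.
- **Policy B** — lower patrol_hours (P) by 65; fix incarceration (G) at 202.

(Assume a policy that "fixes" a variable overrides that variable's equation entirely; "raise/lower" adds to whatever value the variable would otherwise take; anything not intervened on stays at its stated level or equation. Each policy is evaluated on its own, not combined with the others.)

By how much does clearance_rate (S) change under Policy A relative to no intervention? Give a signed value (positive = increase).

Baseline:
  G = 134
  P = -43 + 4·134 = 493
  S = 126 − 6·493 = -2832
Policy A (P := 96):
  G = 134
  P = 96
  S = 126 − 6·96 = -450
Change in S: -450 − (-2832) = 2382

2382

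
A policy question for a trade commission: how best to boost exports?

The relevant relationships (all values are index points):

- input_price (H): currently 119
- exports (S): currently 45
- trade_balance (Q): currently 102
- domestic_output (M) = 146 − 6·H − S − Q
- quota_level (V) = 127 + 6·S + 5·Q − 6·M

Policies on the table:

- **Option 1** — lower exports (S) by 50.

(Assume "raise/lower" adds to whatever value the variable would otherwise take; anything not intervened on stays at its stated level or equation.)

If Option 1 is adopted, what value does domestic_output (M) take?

-665

Option 1 (S − 50):
  H = 119
  S = 45 − 50 = -5
  Q = 102
  M = 146 − 6·119 − (-5) − 102 = -665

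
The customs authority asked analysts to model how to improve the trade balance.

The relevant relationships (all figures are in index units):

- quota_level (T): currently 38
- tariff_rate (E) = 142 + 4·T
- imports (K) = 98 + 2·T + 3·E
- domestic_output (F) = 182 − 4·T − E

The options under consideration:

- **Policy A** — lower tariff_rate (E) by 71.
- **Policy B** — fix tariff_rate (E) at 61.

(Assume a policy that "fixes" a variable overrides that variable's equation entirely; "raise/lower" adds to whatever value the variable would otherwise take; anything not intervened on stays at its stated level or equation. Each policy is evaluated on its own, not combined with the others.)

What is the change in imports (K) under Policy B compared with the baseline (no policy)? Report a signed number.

-699

Baseline:
  T = 38
  E = 142 + 4·38 = 294
  K = 98 + 2·38 + 3·294 = 1056
Policy B (E := 61):
  T = 38
  E = 61
  K = 98 + 2·38 + 3·61 = 357
Change in K: 357 − 1056 = -699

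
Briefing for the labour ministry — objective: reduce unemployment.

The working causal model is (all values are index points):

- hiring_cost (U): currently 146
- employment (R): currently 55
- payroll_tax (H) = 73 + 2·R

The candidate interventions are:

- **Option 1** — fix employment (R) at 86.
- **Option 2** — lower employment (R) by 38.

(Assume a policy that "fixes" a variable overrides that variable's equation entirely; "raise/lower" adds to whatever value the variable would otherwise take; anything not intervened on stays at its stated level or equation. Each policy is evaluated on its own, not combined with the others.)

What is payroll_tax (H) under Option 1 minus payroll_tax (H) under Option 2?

Option 1 (R := 86):
  R = 86
  H = 73 + 2·86 = 245
Option 2 (R − 38):
  R = 55 − 38 = 17
  H = 73 + 2·17 = 107
H: 245 − 107 = 138

138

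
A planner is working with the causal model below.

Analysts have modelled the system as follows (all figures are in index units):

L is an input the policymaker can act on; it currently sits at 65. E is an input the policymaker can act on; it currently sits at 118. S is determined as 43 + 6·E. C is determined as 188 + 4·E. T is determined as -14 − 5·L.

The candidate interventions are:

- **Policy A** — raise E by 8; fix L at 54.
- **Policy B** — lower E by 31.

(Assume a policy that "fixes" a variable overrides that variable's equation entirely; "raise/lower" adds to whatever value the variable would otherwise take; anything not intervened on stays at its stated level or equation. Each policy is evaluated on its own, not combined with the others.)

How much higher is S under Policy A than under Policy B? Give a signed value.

234

Policy A (E + 8, L := 54):
  E = 118 + 8 = 126
  S = 43 + 6·126 = 799
Policy B (E − 31):
  E = 118 − 31 = 87
  S = 43 + 6·87 = 565
S: 799 − 565 = 234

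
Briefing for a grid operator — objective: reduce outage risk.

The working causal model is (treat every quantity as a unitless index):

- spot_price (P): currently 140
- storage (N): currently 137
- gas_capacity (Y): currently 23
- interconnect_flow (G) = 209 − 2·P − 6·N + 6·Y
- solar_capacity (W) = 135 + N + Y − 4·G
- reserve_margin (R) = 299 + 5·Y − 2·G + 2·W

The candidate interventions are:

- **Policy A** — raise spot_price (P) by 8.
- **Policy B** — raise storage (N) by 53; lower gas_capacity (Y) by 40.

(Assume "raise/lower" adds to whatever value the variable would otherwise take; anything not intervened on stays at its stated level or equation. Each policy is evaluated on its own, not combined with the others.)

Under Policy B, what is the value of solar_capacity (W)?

Policy B (N + 53, Y − 40):
  P = 140
  N = 137 + 53 = 190
  Y = 23 − 40 = -17
  G = 209 − 2·140 − 6·190 + 6·(-17) = -1313
  W = 135 + 190 + (-17) − 4·(-1313) = 5560

5560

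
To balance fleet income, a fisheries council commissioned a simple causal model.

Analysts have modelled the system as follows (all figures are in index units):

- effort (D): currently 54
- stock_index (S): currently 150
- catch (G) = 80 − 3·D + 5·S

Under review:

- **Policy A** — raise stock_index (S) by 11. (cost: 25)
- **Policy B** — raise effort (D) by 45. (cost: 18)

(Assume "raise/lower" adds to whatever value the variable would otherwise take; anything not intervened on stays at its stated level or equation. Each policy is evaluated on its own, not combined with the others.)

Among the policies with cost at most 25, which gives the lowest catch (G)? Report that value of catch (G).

Policy A (S + 11):
  D = 54
  S = 150 + 11 = 161
  G = 80 − 3·54 + 5·161 = 723
Policy B (D + 45):
  D = 54 + 45 = 99
  S = 150
  G = 80 − 3·99 + 5·150 = 533
Comparing — Policy A: G=723, Policy B: G=533. Lowest is 533 (Policy B).

533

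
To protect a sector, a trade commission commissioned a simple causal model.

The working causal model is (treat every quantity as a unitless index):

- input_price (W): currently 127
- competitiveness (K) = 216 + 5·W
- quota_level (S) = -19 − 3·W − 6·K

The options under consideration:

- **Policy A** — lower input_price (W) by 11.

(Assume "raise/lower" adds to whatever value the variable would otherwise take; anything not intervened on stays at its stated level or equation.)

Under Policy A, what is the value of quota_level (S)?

-5143

Policy A (W − 11):
  W = 127 − 11 = 116
  K = 216 + 5·116 = 796
  S = -19 − 3·116 − 6·796 = -5143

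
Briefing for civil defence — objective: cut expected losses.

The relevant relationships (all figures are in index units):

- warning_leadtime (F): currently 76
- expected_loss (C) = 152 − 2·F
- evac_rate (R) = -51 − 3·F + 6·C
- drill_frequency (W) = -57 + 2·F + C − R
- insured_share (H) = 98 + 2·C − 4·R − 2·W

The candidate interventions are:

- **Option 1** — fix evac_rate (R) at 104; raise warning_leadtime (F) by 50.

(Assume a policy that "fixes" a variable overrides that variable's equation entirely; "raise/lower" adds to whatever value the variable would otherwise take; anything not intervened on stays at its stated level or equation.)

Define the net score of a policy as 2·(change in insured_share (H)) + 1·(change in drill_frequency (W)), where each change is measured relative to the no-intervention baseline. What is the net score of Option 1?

-2315

Baseline:
  F = 76
  C = 152 − 2·76 = 0
  R = -51 − 3·76 + 6·0 = -279
  W = -57 + 2·76 + 0 − (-279) = 374
  H = 98 + 2·0 − 4·(-279) − 2·374 = 466
Option 1 (R := 104, F + 50):
  F = 76 + 50 = 126
  C = 152 − 2·126 = -100
  R = 104
  W = -57 + 2·126 + (-100) − 104 = -9
  H = 98 + 2·(-100) − 4·104 − 2·(-9) = -500
ΔH = -500 − 466 = -966; ΔW = -9 − 374 = -383
Score = 2·(-966) + 1·(-383) = -2315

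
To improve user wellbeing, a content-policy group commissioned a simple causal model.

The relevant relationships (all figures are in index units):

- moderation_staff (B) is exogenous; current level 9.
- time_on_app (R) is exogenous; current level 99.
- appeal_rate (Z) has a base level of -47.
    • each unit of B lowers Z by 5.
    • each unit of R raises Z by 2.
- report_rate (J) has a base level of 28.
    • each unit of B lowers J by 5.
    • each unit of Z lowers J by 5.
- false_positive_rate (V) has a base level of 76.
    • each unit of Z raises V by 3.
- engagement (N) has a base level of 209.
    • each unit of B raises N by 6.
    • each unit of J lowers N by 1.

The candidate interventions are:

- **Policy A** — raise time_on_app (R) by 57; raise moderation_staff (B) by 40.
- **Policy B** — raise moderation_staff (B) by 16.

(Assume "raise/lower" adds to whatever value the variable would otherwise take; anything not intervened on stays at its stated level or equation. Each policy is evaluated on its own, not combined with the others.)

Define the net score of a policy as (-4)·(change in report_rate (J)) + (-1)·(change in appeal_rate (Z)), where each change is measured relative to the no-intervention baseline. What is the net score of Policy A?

-834

Baseline:
  B = 9
  R = 99
  Z = -47 − 5·9 + 2·99 = 106
  J = 28 − 5·9 − 5·106 = -547
Policy A (R + 57, B + 40):
  B = 9 + 40 = 49
  R = 99 + 57 = 156
  Z = -47 − 5·49 + 2·156 = 20
  J = 28 − 5·49 − 5·20 = -317
ΔJ = -317 − (-547) = 230; ΔZ = 20 − 106 = -86
Score = (-4)·230 + (-1)·(-86) = -834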